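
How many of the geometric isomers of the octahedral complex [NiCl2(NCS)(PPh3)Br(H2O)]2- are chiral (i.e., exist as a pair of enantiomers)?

6

An octahedron has six vertices in three trans pairs; every non-trans pair is cis.
Systematic enumeration (placing each ligand type in turn and discarding arrangements equivalent by rotation or reflection) gives 9 geometric isomers.
Of these, 6 lack any improper symmetry element and so occur as enantiomeric pairs, giving 9 + 6 = 15 stereoisomers in total.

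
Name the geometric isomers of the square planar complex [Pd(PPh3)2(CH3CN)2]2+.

cis and trans

In a square planar complex each vertex has one trans partner and two cis neighbours.
The distinct arrangements are (2 in all): PPh3 cis; PPh3 trans.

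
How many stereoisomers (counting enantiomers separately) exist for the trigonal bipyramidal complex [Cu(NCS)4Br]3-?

2

A trigonal bipyramid has two axial and three equatorial sites, which are chemically inequivalent.
The distinct arrangements are (2 in all): Br axial; Br equatorial.
Each arrangement has an internal mirror plane or centre of symmetry, so none is chiral.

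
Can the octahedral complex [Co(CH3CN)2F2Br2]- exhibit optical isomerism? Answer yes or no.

In an octahedral complex each vertex has one trans partner and four cis neighbours.
The distinct arrangements are (5 in all): CH3CN trans, F trans, Br trans; CH3CN cis, F cis, Br trans; CH3CN cis, F trans, Br cis; CH3CN cis, F cis, Br cis (chiral); CH3CN trans, F cis, Br cis.
One of these lacks any improper symmetry element and so occurs as an enantiomeric pair, giving 5 + 1 = 6 stereoisomers in total.

yes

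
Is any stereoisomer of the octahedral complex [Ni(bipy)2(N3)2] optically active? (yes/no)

yes

An octahedron has six vertices in three trans pairs; every non-trans pair is cis.
Each bipy is bidentate and must span two cis positions.
There are 2 geometric isomers: N3 trans; N3 cis (chiral).
One of these lacks any improper symmetry element and so occurs as an enantiomeric pair, giving 2 + 1 = 3 stereoisomers in total.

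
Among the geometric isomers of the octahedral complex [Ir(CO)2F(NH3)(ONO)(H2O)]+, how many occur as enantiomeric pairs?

6

The six octahedral sites form three mutually perpendicular trans pairs.
Systematic enumeration (placing each ligand type in turn and discarding arrangements equivalent by rotation or reflection) gives 9 geometric isomers.
Of these, 6 lack any improper symmetry element and so occur as enantiomeric pairs, giving 9 + 6 = 15 stereoisomers in total.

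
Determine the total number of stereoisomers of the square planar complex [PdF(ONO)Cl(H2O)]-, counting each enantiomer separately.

3

A square has two trans pairs of vertices; adjacent vertices are cis.
Working through the distinct placements yields 3 geometric isomers: (Cl/H2O trans, F/ONO trans); (Cl/ONO trans, F/H2O trans); (Cl/F trans, H2O/ONO trans).
Each arrangement has an internal mirror plane or centre of symmetry, so none is chiral.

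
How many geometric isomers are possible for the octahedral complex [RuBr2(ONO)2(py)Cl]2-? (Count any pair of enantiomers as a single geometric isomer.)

6

In an octahedral complex each vertex has one trans partner and four cis neighbours.
Working through the distinct placements yields 6 geometric isomers: Br trans, ONO cis; Br trans, ONO trans; Br cis, ONO cis (3 arrangements, 2 chiral); Br cis, ONO trans.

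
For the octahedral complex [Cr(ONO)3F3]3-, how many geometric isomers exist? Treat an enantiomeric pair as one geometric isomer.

2

The six octahedral sites form three mutually perpendicular trans pairs.
The distinct arrangements are (2 in all): ONO mer; ONO fac.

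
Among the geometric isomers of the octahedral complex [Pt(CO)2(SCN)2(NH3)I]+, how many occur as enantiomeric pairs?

2

The six octahedral sites form three mutually perpendicular trans pairs.
The distinct arrangements are (6 in all): CO trans, SCN trans; CO trans, SCN cis; CO cis, SCN trans; CO cis, SCN cis (3 arrangements, 2 chiral).
Of these, 2 lack any improper symmetry element and so occur as enantiomeric pairs, giving 6 + 2 = 8 stereoisomers in total.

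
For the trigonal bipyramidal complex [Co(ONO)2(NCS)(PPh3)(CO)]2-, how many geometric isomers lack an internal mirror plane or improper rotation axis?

3

Systematic enumeration (placing each ligand type in turn and discarding arrangements equivalent by rotation or reflection) gives 7 geometric isomers.
Of these, 3 lack any improper symmetry element and so occur as enantiomeric pairs, giving 7 + 3 = 10 stereoisomers in total.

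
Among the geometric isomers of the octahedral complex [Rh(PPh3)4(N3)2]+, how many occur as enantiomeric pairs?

Working through the distinct placements yields 2 geometric isomers: N3 trans; N3 cis.
Each arrangement has an internal mirror plane or centre of symmetry, so none is chiral.

0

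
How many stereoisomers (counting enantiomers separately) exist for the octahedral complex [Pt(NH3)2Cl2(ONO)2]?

6

The six octahedral sites form three mutually perpendicular trans pairs.
There are 5 geometric isomers: NH3 trans, Cl trans, ONO trans; NH3 cis, Cl trans, ONO cis; NH3 cis, Cl cis, ONO trans; NH3 cis, Cl cis, ONO cis (chiral); NH3 trans, Cl cis, ONO cis.
One of these lacks any improper symmetry element and so occurs as an enantiomeric pair, giving 5 + 1 = 6 stereoisomers in total.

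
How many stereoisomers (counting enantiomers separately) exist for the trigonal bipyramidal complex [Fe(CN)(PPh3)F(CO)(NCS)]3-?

A trigonal bipyramid has two axial and three equatorial sites, which are chemically inequivalent.
Exhaustive case analysis gives 10 geometric isomers.
Of these, 10 lack any improper symmetry element and so occur as enantiomeric pairs, giving 10 + 10 = 20 stereoisomers in total.

20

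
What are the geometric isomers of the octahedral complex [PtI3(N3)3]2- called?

fac and mer

The six octahedral sites form three mutually perpendicular trans pairs.
The distinct arrangements are (2 in all): I mer; I fac.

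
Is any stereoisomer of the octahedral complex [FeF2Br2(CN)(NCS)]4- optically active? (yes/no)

yes

An octahedron has six vertices in three trans pairs; every non-trans pair is cis.
There are 6 geometric isomers: F cis, Br trans; F trans, Br trans; F cis, Br cis (3 arrangements, 2 chiral); F trans, Br cis.
Of these, 2 lack any improper symmetry element and so occur as enantiomeric pairs, giving 6 + 2 = 8 stereoisomers in total.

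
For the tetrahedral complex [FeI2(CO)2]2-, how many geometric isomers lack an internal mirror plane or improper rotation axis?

0

Only one geometric arrangement is possible.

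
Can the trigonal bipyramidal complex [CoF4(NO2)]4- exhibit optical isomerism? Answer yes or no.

no

Working through the distinct placements yields 2 geometric isomers: NO2 equatorial; NO2 axial.
Each arrangement has an internal mirror plane or centre of symmetry, so none is chiral.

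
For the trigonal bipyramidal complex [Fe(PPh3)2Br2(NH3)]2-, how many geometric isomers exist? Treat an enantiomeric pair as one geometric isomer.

5

A trigonal bipyramid has two axial and three equatorial sites, which are chemically inequivalent.
Systematic enumeration (placing each ligand type in turn and discarding arrangements equivalent by rotation or reflection) gives 5 geometric isomers.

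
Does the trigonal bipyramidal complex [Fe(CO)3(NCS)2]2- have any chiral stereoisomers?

no

In a trigonal bipyramid the two axial positions differ from the three equatorial ones.
Systematic placement gives 3 geometric isomers: NCS both equatorial; NCS one axial, one equatorial; NCS both axial.
Each arrangement has an internal mirror plane or centre of symmetry, so none is chiral.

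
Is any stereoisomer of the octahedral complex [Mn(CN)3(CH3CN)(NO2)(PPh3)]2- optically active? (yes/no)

yes

The distinct arrangements are (4 in all): CN mer (3 arrangements); CN fac (chiral).
One of these lacks any improper symmetry element and so occurs as an enantiomeric pair, giving 4 + 1 = 5 stereoisomers in total.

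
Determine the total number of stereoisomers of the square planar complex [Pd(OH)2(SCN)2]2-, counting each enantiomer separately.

Systematic placement gives 2 geometric isomers: OH cis; OH trans.
Each arrangement has an internal mirror plane or centre of symmetry, so none is chiral.

2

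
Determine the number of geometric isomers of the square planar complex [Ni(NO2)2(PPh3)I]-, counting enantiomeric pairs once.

2

A square has two trans pairs of vertices; adjacent vertices are cis.
Working through the distinct placements yields 2 geometric isomers: NO2 cis; NO2 trans.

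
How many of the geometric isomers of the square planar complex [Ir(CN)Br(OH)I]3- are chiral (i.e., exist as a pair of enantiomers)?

Systematic placement gives 3 geometric isomers: (Br/I trans, CN/OH trans); (Br/OH trans, CN/I trans); (Br/CN trans, I/OH trans).
Each arrangement has an internal mirror plane or centre of symmetry, so none is chiral.

0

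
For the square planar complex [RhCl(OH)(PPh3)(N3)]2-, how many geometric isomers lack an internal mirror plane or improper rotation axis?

In a square planar complex each vertex has one trans partner and two cis neighbours.
Working through the distinct placements yields 3 geometric isomers: (Cl/OH trans, N3/PPh3 trans); (Cl/PPh3 trans, N3/OH trans); (Cl/N3 trans, OH/PPh3 trans).
Each arrangement has an internal mirror plane or centre of symmetry, so none is chiral.

0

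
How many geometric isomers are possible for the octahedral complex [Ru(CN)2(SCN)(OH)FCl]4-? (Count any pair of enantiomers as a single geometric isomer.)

9

An octahedron has six vertices in three trans pairs; every non-trans pair is cis.
Placing the ligands in turn and identifying arrangements related by rotation or reflection leaves 9 distinct geometric isomers.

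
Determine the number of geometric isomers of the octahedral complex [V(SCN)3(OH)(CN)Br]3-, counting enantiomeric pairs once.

The six octahedral sites form three mutually perpendicular trans pairs.
Working through the distinct placements yields 4 geometric isomers: SCN mer (3 arrangements); SCN fac (chiral).

4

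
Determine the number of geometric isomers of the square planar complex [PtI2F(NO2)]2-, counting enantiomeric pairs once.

A square has two trans pairs of vertices; adjacent vertices are cis.
There are 2 geometric isomers: I cis; I trans.

2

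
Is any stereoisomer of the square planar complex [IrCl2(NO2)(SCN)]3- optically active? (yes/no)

no

A square has two trans pairs of vertices; adjacent vertices are cis.
The distinct arrangements are (2 in all): Cl cis; Cl trans.
Each arrangement has an internal mirror plane or centre of symmetry, so none is chiral.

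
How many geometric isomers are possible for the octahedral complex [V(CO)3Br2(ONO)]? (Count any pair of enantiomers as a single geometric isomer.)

An octahedron has six vertices in three trans pairs; every non-trans pair is cis.
The distinct arrangements are (3 in all): CO mer, Br trans; CO fac, Br cis; CO mer, Br cis.

3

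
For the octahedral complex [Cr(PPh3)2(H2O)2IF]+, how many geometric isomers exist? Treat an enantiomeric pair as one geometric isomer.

The six octahedral sites form three mutually perpendicular trans pairs.
There are 6 geometric isomers: PPh3 trans, H2O cis; PPh3 cis, H2O cis (3 arrangements, 2 chiral); PPh3 trans, H2O trans; PPh3 cis, H2O trans.

6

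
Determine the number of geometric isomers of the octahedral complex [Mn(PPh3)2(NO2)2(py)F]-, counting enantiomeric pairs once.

6

An octahedron has six vertices in three trans pairs; every non-trans pair is cis.
The distinct arrangements are (6 in all): PPh3 cis, NO2 cis (3 arrangements, 2 chiral); PPh3 trans, NO2 cis; PPh3 cis, NO2 trans; PPh3 trans, NO2 trans.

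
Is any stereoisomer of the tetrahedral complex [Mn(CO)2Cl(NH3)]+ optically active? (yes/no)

no

All four vertices of a tetrahedron are equivalent and mutually adjacent, so cis/trans isomerism cannot arise.
Only one geometric arrangement is possible.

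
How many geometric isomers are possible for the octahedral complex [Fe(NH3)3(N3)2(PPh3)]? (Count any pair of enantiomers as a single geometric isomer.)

3

Systematic placement gives 3 geometric isomers: NH3 mer, N3 trans; NH3 fac, N3 cis; NH3 mer, N3 cis.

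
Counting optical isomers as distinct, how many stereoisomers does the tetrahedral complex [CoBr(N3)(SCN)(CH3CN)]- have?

All four vertices of a tetrahedron are equivalent and mutually adjacent, so cis/trans isomerism cannot arise.
Only one geometric arrangement is possible; it has no improper symmetry element, so it exists as a pair of enantiomers (2 stereoisomers).

2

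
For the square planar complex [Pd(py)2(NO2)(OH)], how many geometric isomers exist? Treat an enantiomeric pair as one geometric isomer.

2

In a square planar complex each vertex has one trans partner and two cis neighbours.
There are 2 geometric isomers: py cis; py trans.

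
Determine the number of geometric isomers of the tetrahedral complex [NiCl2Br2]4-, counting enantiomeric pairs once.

In a tetrahedral complex all four positions are equivalent and every pair of ligands is adjacent — there is no cis/trans distinction.
Only one geometric arrangement is possible.

1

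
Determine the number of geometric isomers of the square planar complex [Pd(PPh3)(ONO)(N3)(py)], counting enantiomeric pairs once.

In a square planar complex each vertex has one trans partner and two cis neighbours.
Systematic placement gives 3 geometric isomers: (N3/PPh3 trans, ONO/py trans); (N3/py trans, ONO/PPh3 trans); (N3/ONO trans, PPh3/py trans).

3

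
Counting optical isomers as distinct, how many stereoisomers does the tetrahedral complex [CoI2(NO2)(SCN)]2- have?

Only one geometric arrangement is possible.

1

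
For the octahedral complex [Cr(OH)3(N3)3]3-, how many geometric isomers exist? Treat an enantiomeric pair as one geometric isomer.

2

In an octahedral complex each vertex has one trans partner and four cis neighbours.
There are 2 geometric isomers: OH mer; OH fac.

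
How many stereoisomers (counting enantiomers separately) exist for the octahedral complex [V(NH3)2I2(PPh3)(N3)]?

8

An octahedron has six vertices in three trans pairs; every non-trans pair is cis.
There are 6 geometric isomers: NH3 cis, I trans; NH3 trans, I trans; NH3 cis, I cis (3 arrangements, 2 chiral); NH3 trans, I cis.
Of these, 2 lack any improper symmetry element and so occur as enantiomeric pairs, giving 6 + 2 = 8 stereoisomers in total.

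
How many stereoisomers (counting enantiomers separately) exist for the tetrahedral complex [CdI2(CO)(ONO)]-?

In a tetrahedral complex all four positions are equivalent and every pair of ligands is adjacent — there is no cis/trans distinction.
Only one geometric arrangement is possible.

1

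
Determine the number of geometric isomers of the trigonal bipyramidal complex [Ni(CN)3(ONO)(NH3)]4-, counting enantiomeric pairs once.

Working through the distinct placements yields 4 geometric isomers: ONO equatorial, NH3 equatorial; ONO equatorial, NH3 axial; ONO axial, NH3 equatorial; ONO axial, NH3 axial.

4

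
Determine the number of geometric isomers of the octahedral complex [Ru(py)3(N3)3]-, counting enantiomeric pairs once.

The six octahedral sites form three mutually perpendicular trans pairs.
There are 2 geometric isomers: py mer; py fac.

2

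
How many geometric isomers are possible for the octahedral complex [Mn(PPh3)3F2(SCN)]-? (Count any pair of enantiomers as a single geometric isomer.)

3

In an octahedral complex each vertex has one trans partner and four cis neighbours.
Systematic placement gives 3 geometric isomers: PPh3 mer, F trans; PPh3 fac, F cis; PPh3 mer, F cis.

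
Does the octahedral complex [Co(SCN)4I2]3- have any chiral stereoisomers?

no

The distinct arrangements are (2 in all): I trans; I cis.
Each arrangement has an internal mirror plane or centre of symmetry, so none is chiral.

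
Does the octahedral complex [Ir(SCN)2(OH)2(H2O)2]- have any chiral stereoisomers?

In an octahedral complex each vertex has one trans partner and four cis neighbours.
There are 5 geometric isomers: SCN trans, OH trans, H2O trans; SCN cis, OH cis, H2O trans; SCN trans, OH cis, H2O cis; SCN cis, OH cis, H2O cis (chiral); SCN cis, OH trans, H2O cis.
One of these lacks any improper symmetry element and so occurs as an enantiomeric pair, giving 5 + 1 = 6 stereoisomers in total.

yes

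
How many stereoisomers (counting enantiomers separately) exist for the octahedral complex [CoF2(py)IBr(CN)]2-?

15

The six octahedral sites form three mutually perpendicular trans pairs.
Placing the ligands in turn and identifying arrangements related by rotation or reflection leaves 9 distinct geometric isomers.
Of these, 6 lack any improper symmetry element and so occur as enantiomeric pairs, giving 9 + 6 = 15 stereoisomers in total.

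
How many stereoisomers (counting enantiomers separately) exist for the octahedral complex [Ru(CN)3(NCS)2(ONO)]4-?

3

In an octahedral complex each vertex has one trans partner and four cis neighbours.
Systematic placement gives 3 geometric isomers: CN mer, NCS cis; CN mer, NCS trans; CN fac, NCS cis.
Each arrangement has an internal mirror plane or centre of symmetry, so none is chiral.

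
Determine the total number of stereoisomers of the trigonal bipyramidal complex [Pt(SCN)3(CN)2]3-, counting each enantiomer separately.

3

There are 3 geometric isomers: CN both axial; CN one axial, one equatorial; CN both equatorial.
Each arrangement has an internal mirror plane or centre of symmetry, so none is chiral.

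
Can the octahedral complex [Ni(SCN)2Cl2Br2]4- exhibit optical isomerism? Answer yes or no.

The six octahedral sites form three mutually perpendicular trans pairs.
Working through the distinct placements yields 5 geometric isomers: SCN trans, Cl trans, Br trans; SCN cis, Cl cis, Br trans; SCN trans, Cl cis, Br cis; SCN cis, Cl cis, Br cis (chiral); SCN cis, Cl trans, Br cis.
One of these lacks any improper symmetry element and so occurs as an enantiomeric pair, giving 5 + 1 = 6 stereoisomers in total.

yes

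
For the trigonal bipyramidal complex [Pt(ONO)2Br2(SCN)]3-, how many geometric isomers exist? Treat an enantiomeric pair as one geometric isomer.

5

A trigonal bipyramid has two axial and three equatorial sites, which are chemically inequivalent.
Exhaustive case analysis gives 5 geometric isomers.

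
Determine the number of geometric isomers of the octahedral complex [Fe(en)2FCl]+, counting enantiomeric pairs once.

The six octahedral sites form three mutually perpendicular trans pairs.
Each en is bidentate and must span two cis positions.
The distinct arrangements are (2 in all): F and Cl mutually trans; F and Cl mutually cis (chiral).

2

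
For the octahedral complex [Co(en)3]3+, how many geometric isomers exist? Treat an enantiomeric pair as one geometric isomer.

1

In an octahedral complex each vertex has one trans partner and four cis neighbours.
Each en is bidentate and must span two cis positions.
Only one geometric arrangement is possible; it has no improper symmetry element, so it exists as a pair of enantiomers (2 stereoisomers).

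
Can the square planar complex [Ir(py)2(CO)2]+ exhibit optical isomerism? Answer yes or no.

Working through the distinct placements yields 2 geometric isomers: py cis; py trans.
Each arrangement has an internal mirror plane or centre of symmetry, so none is chiral.

no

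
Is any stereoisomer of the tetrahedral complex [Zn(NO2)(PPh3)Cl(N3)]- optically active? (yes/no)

In a tetrahedral complex all four positions are equivalent and every pair of ligands is adjacent — there is no cis/trans distinction.
Only one geometric arrangement is possible; it has no improper symmetry element, so it exists as a pair of enantiomers (2 stereoisomers).

yes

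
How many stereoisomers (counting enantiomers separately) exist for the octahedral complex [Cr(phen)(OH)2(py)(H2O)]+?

Each phen is bidentate and must span two cis positions.
There are 4 geometric isomers: OH cis (3 arrangements, 2 chiral); OH trans.
Of these, 2 lack any improper symmetry element and so occur as enantiomeric pairs, giving 4 + 2 = 6 stereoisomers in total.

6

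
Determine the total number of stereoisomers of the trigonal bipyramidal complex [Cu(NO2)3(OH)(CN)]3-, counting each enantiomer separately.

4

In a trigonal bipyramid the two axial positions differ from the three equatorial ones.
Working through the distinct placements yields 4 geometric isomers: OH equatorial, CN axial; OH axial, CN axial; OH equatorial, CN equatorial; OH axial, CN equatorial.
Each arrangement has an internal mirror plane or centre of symmetry, so none is chiral.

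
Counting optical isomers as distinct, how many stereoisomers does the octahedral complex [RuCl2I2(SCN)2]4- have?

6

Systematic placement gives 5 geometric isomers: Cl trans, I trans, SCN trans; Cl trans, I cis, SCN cis; Cl cis, I cis, SCN trans; Cl cis, I cis, SCN cis (chiral); Cl cis, I trans, SCN cis.
One of these lacks any improper symmetry element and so occurs as an enantiomeric pair, giving 5 + 1 = 6 stereoisomers in total.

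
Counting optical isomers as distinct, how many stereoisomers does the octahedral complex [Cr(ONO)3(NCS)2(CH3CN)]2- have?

3

An octahedron has six vertices in three trans pairs; every non-trans pair is cis.
The distinct arrangements are (3 in all): ONO mer, NCS cis; ONO mer, NCS trans; ONO fac, NCS cis.
Each arrangement has an internal mirror plane or centre of symmetry, so none is chiral.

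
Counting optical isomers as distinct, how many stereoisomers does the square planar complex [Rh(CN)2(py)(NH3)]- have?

2

Working through the distinct placements yields 2 geometric isomers: CN cis; CN trans.
Each arrangement has an internal mirror plane or centre of symmetry, so none is chiral.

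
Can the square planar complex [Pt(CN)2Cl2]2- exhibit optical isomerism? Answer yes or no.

In a square planar complex each vertex has one trans partner and two cis neighbours.
Working through the distinct placements yields 2 geometric isomers: CN cis; CN trans.
Each arrangement has an internal mirror plane or centre of symmetry, so none is chiral.

no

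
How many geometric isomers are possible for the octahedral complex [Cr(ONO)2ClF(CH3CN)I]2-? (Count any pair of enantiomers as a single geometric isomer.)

An octahedron has six vertices in three trans pairs; every non-trans pair is cis.
Placing the ligands in turn and identifying arrangements related by rotation or reflection leaves 9 distinct geometric isomers.

9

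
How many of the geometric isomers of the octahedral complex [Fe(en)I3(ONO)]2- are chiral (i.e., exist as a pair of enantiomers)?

The six octahedral sites form three mutually perpendicular trans pairs.
Each en is bidentate and must span two cis positions.
There are 2 geometric isomers: I mer; I fac.
Each arrangement has an internal mirror plane or centre of symmetry, so none is chiral.

0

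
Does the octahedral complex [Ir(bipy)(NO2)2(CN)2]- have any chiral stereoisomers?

yes

Each bipy is bidentate and must span two cis positions.
The distinct arrangements are (3 in all): NO2 cis, CN trans; NO2 cis, CN cis (chiral); NO2 trans, CN cis.
One of these lacks any improper symmetry element and so occurs as an enantiomeric pair, giving 3 + 1 = 4 stereoisomers in total.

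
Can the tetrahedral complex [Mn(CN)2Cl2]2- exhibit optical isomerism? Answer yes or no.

All four vertices of a tetrahedron are equivalent and mutually adjacent, so cis/trans isomerism cannot arise.
Only one geometric arrangement is possible.

no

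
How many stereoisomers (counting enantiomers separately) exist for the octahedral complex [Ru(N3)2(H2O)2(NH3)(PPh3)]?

8

Working through the distinct placements yields 6 geometric isomers: N3 trans, H2O trans; N3 cis, H2O trans; N3 cis, H2O cis (3 arrangements, 2 chiral); N3 trans, H2O cis.
Of these, 2 lack any improper symmetry element and so occur as enantiomeric pairs, giving 6 + 2 = 8 stereoisomers in total.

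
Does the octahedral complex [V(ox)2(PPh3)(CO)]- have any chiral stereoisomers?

yes

The six octahedral sites form three mutually perpendicular trans pairs.
Each ox is bidentate and must span two cis positions.
There are 2 geometric isomers: PPh3 and CO mutually trans; PPh3 and CO mutually cis (chiral).
One of these lacks any improper symmetry element and so occurs as an enantiomeric pair, giving 2 + 1 = 3 stereoisomers in total.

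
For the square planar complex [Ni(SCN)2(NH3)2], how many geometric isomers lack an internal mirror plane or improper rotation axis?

A square has two trans pairs of vertices; adjacent vertices are cis.
There are 2 geometric isomers: SCN cis; SCN trans.
Each arrangement has an internal mirror plane or centre of symmetry, so none is chiral.

0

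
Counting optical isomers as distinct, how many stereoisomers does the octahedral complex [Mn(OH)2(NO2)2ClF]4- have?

8

The six octahedral sites form three mutually perpendicular trans pairs.
Systematic placement gives 6 geometric isomers: OH trans, NO2 trans; OH cis, NO2 cis (3 arrangements, 2 chiral); OH trans, NO2 cis; OH cis, NO2 trans.
Of these, 2 lack any improper symmetry element and so occur as enantiomeric pairs, giving 6 + 2 = 8 stereoisomers in total.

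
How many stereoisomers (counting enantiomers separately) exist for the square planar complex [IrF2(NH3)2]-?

2

A square has two trans pairs of vertices; adjacent vertices are cis.
Systematic placement gives 2 geometric isomers: F cis; F trans.
Each arrangement has an internal mirror plane or centre of symmetry, so none is chiral.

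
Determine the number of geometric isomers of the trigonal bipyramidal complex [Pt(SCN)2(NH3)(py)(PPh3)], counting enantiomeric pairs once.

7

In a trigonal bipyramid the two axial positions differ from the three equatorial ones.
Exhaustive case analysis gives 7 geometric isomers.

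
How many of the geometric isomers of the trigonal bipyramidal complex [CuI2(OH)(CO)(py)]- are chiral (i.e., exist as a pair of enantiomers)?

In a trigonal bipyramid the two axial positions differ from the three equatorial ones.
Systematic enumeration (placing each ligand type in turn and discarding arrangements equivalent by rotation or reflection) gives 7 geometric isomers.
Of these, 3 lack any improper symmetry element and so occur as enantiomeric pairs, giving 7 + 3 = 10 stereoisomers in total.

3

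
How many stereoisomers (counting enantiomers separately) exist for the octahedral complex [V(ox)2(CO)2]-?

3

In an octahedral complex each vertex has one trans partner and four cis neighbours.
Each ox is bidentate and must span two cis positions.
There are 2 geometric isomers: CO trans; CO cis (chiral).
One of these lacks any improper symmetry element and so occurs as an enantiomeric pair, giving 2 + 1 = 3 stereoisomers in total.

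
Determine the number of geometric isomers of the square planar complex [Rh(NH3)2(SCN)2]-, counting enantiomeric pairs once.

2

There are 2 geometric isomers: NH3 cis; NH3 trans.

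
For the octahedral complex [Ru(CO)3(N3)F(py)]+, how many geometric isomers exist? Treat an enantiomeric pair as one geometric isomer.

The six octahedral sites form three mutually perpendicular trans pairs.
Systematic placement gives 4 geometric isomers: CO mer (3 arrangements); CO fac (chiral).

4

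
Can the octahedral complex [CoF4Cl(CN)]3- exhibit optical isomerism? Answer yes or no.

In an octahedral complex each vertex has one trans partner and four cis neighbours.
Working through the distinct placements yields 2 geometric isomers: Cl and CN mutually trans; Cl and CN mutually cis.
Each arrangement has an internal mirror plane or centre of symmetry, so none is chiral.

no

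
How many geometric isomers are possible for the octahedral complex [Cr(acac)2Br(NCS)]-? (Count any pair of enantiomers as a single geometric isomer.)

2

Each acac is bidentate and must span two cis positions.
There are 2 geometric isomers: Br and NCS mutually trans; Br and NCS mutually cis (chiral).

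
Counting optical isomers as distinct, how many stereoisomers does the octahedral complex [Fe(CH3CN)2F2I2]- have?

6

An octahedron has six vertices in three trans pairs; every non-trans pair is cis.
Working through the distinct placements yields 5 geometric isomers: CH3CN trans, F trans, I trans; CH3CN trans, F cis, I cis; CH3CN cis, F cis, I trans; CH3CN cis, F cis, I cis (chiral); CH3CN cis, F trans, I cis.
One of these lacks any improper symmetry element and so occurs as an enantiomeric pair, giving 5 + 1 = 6 stereoisomers in total.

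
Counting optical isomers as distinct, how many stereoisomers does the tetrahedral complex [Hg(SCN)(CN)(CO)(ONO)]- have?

In a tetrahedral complex all four positions are equivalent and every pair of ligands is adjacent — there is no cis/trans distinction.
Only one geometric arrangement is possible; it has no improper symmetry element, so it exists as a pair of enantiomers (2 stereoisomers).

2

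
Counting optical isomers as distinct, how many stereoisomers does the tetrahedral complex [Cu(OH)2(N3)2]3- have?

1

All four vertices of a tetrahedron are equivalent and mutually adjacent, so cis/trans isomerism cannot arise.
Only one geometric arrangement is possible.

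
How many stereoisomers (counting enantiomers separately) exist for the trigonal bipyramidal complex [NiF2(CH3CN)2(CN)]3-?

6

In a trigonal bipyramid the two axial positions differ from the three equatorial ones.
Systematic enumeration (placing each ligand type in turn and discarding arrangements equivalent by rotation or reflection) gives 5 geometric isomers.
One of these lacks any improper symmetry element and so occurs as an enantiomeric pair, giving 5 + 1 = 6 stereoisomers in total.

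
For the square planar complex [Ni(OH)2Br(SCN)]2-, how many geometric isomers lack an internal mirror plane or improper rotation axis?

0

A square has two trans pairs of vertices; adjacent vertices are cis.
Working through the distinct placements yields 2 geometric isomers: OH cis; OH trans.
Each arrangement has an internal mirror plane or centre of symmetry, so none is chiral.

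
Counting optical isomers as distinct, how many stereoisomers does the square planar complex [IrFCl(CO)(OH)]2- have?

3

In a square planar complex each vertex has one trans partner and two cis neighbours.
There are 3 geometric isomers: (CO/F trans, Cl/OH trans); (CO/OH trans, Cl/F trans); (CO/Cl trans, F/OH trans).
Each arrangement has an internal mirror plane or centre of symmetry, so none is chiral.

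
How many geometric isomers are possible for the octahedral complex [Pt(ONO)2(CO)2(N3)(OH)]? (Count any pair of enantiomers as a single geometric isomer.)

In an octahedral complex each vertex has one trans partner and four cis neighbours.
Systematic placement gives 6 geometric isomers: ONO trans, CO trans; ONO cis, CO trans; ONO trans, CO cis; ONO cis, CO cis (3 arrangements, 2 chiral).

6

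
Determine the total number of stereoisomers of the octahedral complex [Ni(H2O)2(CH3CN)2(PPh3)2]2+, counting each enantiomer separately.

In an octahedral complex each vertex has one trans partner and four cis neighbours.
The distinct arrangements are (5 in all): H2O trans, CH3CN trans, PPh3 trans; H2O cis, CH3CN trans, PPh3 cis; H2O cis, CH3CN cis, PPh3 trans; H2O cis, CH3CN cis, PPh3 cis (chiral); H2O trans, CH3CN cis, PPh3 cis.
One of these lacks any improper symmetry element and so occurs as an enantiomeric pair, giving 5 + 1 = 6 stereoisomers in total.

6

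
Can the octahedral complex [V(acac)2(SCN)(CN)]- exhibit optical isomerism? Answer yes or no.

yes

In an octahedral complex each vertex has one trans partner and four cis neighbours.
Each acac is bidentate and must span two cis positions.
The distinct arrangements are (2 in all): SCN and CN mutually trans; SCN and CN mutually cis (chiral).
One of these lacks any improper symmetry element and so occurs as an enantiomeric pair, giving 2 + 1 = 3 stereoisomers in total.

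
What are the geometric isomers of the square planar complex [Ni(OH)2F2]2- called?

A square has two trans pairs of vertices; adjacent vertices are cis.
Working through the distinct placements yields 2 geometric isomers: OH cis; OH trans.

cis and trans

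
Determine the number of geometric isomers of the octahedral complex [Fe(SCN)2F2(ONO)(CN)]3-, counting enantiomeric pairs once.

6

An octahedron has six vertices in three trans pairs; every non-trans pair is cis.
There are 6 geometric isomers: SCN trans, F cis; SCN cis, F cis (3 arrangements, 2 chiral); SCN trans, F trans; SCN cis, F trans.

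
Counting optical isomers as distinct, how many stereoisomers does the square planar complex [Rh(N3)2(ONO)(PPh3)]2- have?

Systematic placement gives 2 geometric isomers: N3 cis; N3 trans.
Each arrangement has an internal mirror plane or centre of symmetry, so none is chiral.

2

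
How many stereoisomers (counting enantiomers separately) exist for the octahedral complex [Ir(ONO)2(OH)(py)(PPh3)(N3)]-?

An octahedron has six vertices in three trans pairs; every non-trans pair is cis.
Systematic enumeration (placing each ligand type in turn and discarding arrangements equivalent by rotation or reflection) gives 9 geometric isomers.
Of these, 6 lack any improper symmetry element and so occur as enantiomeric pairs, giving 9 + 6 = 15 stereoisomers in total.

15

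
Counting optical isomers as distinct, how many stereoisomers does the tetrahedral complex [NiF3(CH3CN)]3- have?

All four vertices of a tetrahedron are equivalent and mutually adjacent, so cis/trans isomerism cannot arise.
Only one geometric arrangement is possible.

1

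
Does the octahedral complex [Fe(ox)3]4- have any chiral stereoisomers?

In an octahedral complex each vertex has one trans partner and four cis neighbours.
Each ox is bidentate and must span two cis positions.
Only one geometric arrangement is possible; it has no improper symmetry element, so it exists as a pair of enantiomers (2 stereoisomers).

yes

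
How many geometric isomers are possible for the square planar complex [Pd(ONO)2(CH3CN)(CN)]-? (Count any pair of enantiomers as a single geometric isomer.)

In a square planar complex each vertex has one trans partner and two cis neighbours.
Systematic placement gives 2 geometric isomers: ONO cis; ONO trans.

2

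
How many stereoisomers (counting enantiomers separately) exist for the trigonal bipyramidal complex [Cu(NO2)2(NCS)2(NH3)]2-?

Exhaustive case analysis gives 5 geometric isomers.
One of these lacks any improper symmetry element and so occurs as an enantiomeric pair, giving 5 + 1 = 6 stereoisomers in total.

6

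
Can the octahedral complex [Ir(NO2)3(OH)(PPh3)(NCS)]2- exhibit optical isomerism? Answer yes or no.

yes

The six octahedral sites form three mutually perpendicular trans pairs.
Working through the distinct placements yields 4 geometric isomers: NO2 mer (3 arrangements); NO2 fac (chiral).
One of these lacks any improper symmetry element and so occurs as an enantiomeric pair, giving 4 + 1 = 5 stereoisomers in total.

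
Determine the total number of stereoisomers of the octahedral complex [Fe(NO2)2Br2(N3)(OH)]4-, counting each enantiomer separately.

8

In an octahedral complex each vertex has one trans partner and four cis neighbours.
Working through the distinct placements yields 6 geometric isomers: NO2 cis, Br trans; NO2 trans, Br trans; NO2 cis, Br cis (3 arrangements, 2 chiral); NO2 trans, Br cis.
Of these, 2 lack any improper symmetry element and so occur as enantiomeric pairs, giving 6 + 2 = 8 stereoisomers in total.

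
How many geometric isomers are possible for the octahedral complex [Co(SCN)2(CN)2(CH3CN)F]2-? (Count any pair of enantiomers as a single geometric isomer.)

6

In an octahedral complex each vertex has one trans partner and four cis neighbours.
Systematic placement gives 6 geometric isomers: SCN trans, CN cis; SCN cis, CN cis (3 arrangements, 2 chiral); SCN trans, CN trans; SCN cis, CN trans.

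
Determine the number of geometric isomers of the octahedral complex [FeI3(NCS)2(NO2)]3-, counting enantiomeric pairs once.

There are 3 geometric isomers: I mer, NCS cis; I mer, NCS trans; I fac, NCS cis.

3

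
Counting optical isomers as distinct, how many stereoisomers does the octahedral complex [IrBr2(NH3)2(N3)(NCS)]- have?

In an octahedral complex each vertex has one trans partner and four cis neighbours.
The distinct arrangements are (6 in all): Br trans, NH3 trans; Br trans, NH3 cis; Br cis, NH3 trans; Br cis, NH3 cis (3 arrangements, 2 chiral).
Of these, 2 lack any improper symmetry element and so occur as enantiomeric pairs, giving 6 + 2 = 8 stereoisomers in total.

8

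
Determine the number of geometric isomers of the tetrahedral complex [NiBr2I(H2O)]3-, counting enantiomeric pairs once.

Only one geometric arrangement is possible.

1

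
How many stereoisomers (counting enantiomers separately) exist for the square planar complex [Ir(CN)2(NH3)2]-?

2

A square has two trans pairs of vertices; adjacent vertices are cis.
There are 2 geometric isomers: CN cis; CN trans.
Each arrangement has an internal mirror plane or centre of symmetry, so none is chiral.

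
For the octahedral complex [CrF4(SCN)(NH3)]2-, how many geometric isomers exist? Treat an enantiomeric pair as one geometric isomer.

2

An octahedron has six vertices in three trans pairs; every non-trans pair is cis.
Systematic placement gives 2 geometric isomers: SCN and NH3 mutually trans; SCN and NH3 mutually cis.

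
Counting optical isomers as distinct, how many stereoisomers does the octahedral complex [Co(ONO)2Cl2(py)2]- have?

In an octahedral complex each vertex has one trans partner and four cis neighbours.
The distinct arrangements are (5 in all): ONO trans, Cl trans, py trans; ONO cis, Cl trans, py cis; ONO cis, Cl cis, py trans; ONO cis, Cl cis, py cis (chiral); ONO trans, Cl cis, py cis.
One of these lacks any improper symmetry element and so occurs as an enantiomeric pair, giving 5 + 1 = 6 stereoisomers in total.

6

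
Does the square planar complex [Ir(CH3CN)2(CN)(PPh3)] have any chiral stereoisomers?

no

A square has two trans pairs of vertices; adjacent vertices are cis.
The distinct arrangements are (2 in all): CH3CN cis; CH3CN trans.
Each arrangement has an internal mirror plane or centre of symmetry, so none is chiral.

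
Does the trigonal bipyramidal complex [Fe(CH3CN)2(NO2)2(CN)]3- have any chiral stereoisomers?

yes

In a trigonal bipyramid the two axial positions differ from the three equatorial ones.
Systematic enumeration (placing each ligand type in turn and discarding arrangements equivalent by rotation or reflection) gives 5 geometric isomers.
One of these lacks any improper symmetry element and so occurs as an enantiomeric pair, giving 5 + 1 = 6 stereoisomers in total.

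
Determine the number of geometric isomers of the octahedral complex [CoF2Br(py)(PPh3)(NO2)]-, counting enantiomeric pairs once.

Systematic enumeration (placing each ligand type in turn and discarding arrangements equivalent by rotation or reflection) gives 9 geometric isomers.

9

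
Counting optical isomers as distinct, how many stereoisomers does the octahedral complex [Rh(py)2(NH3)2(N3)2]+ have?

An octahedron has six vertices in three trans pairs; every non-trans pair is cis.
Systematic placement gives 5 geometric isomers: py trans, NH3 trans, N3 trans; py cis, NH3 cis, N3 trans; py trans, NH3 cis, N3 cis; py cis, NH3 cis, N3 cis (chiral); py cis, NH3 trans, N3 cis.
One of these lacks any improper symmetry element and so occurs as an enantiomeric pair, giving 5 + 1 = 6 stereoisomers in total.

6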